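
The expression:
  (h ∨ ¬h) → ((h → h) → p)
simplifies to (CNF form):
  p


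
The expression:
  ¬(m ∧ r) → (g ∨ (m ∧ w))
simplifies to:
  g ∨ (m ∧ r) ∨ (m ∧ w)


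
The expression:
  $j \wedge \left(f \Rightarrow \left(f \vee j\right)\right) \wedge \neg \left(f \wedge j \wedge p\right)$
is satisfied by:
  {j: True, p: False, f: False}
  {j: True, f: True, p: False}
  {j: True, p: True, f: False}


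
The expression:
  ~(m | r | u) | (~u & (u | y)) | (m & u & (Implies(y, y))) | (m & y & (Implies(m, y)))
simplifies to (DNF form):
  (m & u) | (y & ~u) | (~m & ~r & ~u)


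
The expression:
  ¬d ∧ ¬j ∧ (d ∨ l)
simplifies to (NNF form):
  l ∧ ¬d ∧ ¬j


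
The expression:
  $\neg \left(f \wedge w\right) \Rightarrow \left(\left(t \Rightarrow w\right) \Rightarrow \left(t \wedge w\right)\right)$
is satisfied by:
  {t: True, w: True, f: True}
  {t: True, w: True, f: False}
  {t: True, f: True, w: False}
  {t: True, f: False, w: False}
  {w: True, f: True, t: False}


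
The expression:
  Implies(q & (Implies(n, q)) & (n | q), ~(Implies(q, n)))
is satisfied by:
  {q: False, n: False}
  {n: True, q: False}
  {q: True, n: False}


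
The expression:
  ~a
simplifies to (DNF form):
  ~a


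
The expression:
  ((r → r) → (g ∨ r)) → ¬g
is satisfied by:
  {g: False}


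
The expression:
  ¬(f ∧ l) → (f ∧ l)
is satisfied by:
  {f: True, l: True}


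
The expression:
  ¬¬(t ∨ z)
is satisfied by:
  {t: True, z: True}
  {t: True, z: False}
  {z: True, t: False}


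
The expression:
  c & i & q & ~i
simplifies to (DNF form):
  False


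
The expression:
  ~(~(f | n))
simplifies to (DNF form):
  f | n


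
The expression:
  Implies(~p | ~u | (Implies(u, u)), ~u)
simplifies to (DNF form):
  ~u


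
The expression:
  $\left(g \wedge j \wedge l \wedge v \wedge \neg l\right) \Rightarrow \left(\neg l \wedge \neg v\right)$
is always true.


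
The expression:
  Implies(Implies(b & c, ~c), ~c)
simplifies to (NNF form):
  b | ~c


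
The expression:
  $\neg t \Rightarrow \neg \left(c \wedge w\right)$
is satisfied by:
  {t: True, w: False, c: False}
  {w: False, c: False, t: False}
  {t: True, c: True, w: False}
  {c: True, w: False, t: False}
  {t: True, w: True, c: False}
  {w: True, t: False, c: False}
  {t: True, c: True, w: True}


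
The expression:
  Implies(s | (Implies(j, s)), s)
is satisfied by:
  {s: True, j: True}
  {s: True, j: False}
  {j: True, s: False}


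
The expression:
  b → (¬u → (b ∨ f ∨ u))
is always true.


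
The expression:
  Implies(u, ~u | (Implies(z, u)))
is always true.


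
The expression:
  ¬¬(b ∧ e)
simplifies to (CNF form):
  b ∧ e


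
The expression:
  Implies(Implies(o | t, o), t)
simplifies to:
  t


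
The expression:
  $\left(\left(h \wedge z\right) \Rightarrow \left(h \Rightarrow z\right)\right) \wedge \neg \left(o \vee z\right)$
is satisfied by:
  {o: False, z: False}


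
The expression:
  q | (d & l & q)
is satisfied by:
  {q: True}


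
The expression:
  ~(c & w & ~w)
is always true.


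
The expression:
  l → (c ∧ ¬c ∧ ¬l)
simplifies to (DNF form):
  ¬l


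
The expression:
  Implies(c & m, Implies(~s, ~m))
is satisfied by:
  {s: True, m: False, c: False}
  {m: False, c: False, s: False}
  {s: True, c: True, m: False}
  {c: True, m: False, s: False}
  {s: True, m: True, c: False}
  {m: True, s: False, c: False}
  {s: True, c: True, m: True}


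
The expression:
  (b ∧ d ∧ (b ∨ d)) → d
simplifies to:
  True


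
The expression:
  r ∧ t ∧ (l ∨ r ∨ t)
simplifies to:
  r ∧ t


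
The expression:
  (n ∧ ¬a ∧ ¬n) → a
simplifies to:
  True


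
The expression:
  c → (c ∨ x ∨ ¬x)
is always true.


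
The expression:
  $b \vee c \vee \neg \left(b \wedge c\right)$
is always true.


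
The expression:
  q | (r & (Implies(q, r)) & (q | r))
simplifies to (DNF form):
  q | r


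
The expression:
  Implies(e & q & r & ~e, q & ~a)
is always true.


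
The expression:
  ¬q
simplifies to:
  ¬q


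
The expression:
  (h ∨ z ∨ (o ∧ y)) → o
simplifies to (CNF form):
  (o ∨ ¬h) ∧ (o ∨ ¬z)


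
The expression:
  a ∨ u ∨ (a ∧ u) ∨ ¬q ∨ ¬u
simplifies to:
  True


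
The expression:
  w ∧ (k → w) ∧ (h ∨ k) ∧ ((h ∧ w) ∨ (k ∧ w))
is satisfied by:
  {w: True, k: True, h: True}
  {w: True, k: True, h: False}
  {w: True, h: True, k: False}


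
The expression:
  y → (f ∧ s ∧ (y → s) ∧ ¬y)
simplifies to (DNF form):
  ¬y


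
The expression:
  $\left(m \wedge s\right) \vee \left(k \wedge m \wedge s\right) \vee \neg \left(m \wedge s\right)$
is always true.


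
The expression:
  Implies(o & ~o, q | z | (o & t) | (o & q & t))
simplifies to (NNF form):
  True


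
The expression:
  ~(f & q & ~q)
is always true.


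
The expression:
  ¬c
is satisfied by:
  {c: False}


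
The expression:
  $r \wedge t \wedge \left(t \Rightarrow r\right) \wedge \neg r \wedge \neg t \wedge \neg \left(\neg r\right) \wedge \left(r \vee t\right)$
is never true.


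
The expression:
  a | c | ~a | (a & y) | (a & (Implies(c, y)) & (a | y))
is always true.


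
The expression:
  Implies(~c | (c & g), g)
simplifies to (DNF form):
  c | g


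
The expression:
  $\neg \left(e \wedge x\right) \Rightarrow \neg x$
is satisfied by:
  {e: True, x: False}
  {x: False, e: False}
  {x: True, e: True}


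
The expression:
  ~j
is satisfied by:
  {j: False}


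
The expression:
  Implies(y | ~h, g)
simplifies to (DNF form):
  g | (h & ~y)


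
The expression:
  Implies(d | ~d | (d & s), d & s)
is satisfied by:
  {s: True, d: True}


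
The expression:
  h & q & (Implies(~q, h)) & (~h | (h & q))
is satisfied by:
  {h: True, q: True}


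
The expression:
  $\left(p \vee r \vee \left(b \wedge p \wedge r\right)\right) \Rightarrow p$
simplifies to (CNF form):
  $p \vee \neg r$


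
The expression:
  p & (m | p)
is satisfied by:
  {p: True}


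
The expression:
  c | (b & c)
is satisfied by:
  {c: True}


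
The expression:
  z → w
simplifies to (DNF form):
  w ∨ ¬z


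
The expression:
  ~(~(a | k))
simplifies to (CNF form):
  a | k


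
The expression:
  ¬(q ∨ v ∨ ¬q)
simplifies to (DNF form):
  False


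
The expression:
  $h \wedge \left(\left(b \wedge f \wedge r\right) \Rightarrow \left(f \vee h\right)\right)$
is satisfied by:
  {h: True}


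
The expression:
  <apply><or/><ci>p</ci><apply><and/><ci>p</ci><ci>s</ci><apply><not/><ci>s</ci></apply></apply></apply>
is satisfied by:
  {p: True}


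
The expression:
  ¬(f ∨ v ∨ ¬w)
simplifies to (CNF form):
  w ∧ ¬f ∧ ¬v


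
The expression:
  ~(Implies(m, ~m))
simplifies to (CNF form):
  m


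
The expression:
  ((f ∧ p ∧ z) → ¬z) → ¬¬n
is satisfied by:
  {n: True, p: True, z: True, f: True}
  {n: True, p: True, z: True, f: False}
  {n: True, p: True, f: True, z: False}
  {n: True, p: True, f: False, z: False}
  {n: True, z: True, f: True, p: False}
  {n: True, z: True, f: False, p: False}
  {n: True, z: False, f: True, p: False}
  {n: True, z: False, f: False, p: False}
  {p: True, z: True, f: True, n: False}


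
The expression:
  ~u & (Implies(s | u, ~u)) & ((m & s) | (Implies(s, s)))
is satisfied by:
  {u: False}


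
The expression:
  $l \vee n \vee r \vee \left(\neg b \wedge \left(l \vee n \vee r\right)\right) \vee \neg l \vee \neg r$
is always true.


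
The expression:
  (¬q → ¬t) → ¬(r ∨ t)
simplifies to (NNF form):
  (t ∧ ¬q) ∨ (¬r ∧ ¬t)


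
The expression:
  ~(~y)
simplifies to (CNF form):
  y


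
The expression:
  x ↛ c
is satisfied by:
  {x: True, c: False}


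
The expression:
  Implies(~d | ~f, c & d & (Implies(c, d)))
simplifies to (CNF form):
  d & (c | f)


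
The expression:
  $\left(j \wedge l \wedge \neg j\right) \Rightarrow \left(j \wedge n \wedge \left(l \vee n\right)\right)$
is always true.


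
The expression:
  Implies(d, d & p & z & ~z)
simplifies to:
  ~d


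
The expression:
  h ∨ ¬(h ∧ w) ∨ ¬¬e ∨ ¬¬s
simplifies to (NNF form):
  True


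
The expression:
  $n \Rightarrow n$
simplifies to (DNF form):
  $\text{True}$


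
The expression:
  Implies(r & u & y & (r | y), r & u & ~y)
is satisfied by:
  {u: False, y: False, r: False}
  {r: True, u: False, y: False}
  {y: True, u: False, r: False}
  {r: True, y: True, u: False}
  {u: True, r: False, y: False}
  {r: True, u: True, y: False}
  {y: True, u: True, r: False}


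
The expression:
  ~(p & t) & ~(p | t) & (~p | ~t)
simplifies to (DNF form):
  ~p & ~t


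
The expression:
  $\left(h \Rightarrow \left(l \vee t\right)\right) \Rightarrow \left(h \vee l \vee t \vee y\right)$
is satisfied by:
  {y: True, t: True, l: True, h: True}
  {y: True, t: True, l: True, h: False}
  {y: True, t: True, h: True, l: False}
  {y: True, t: True, h: False, l: False}
  {y: True, l: True, h: True, t: False}
  {y: True, l: True, h: False, t: False}
  {y: True, l: False, h: True, t: False}
  {y: True, l: False, h: False, t: False}
  {t: True, l: True, h: True, y: False}
  {t: True, l: True, h: False, y: False}
  {t: True, h: True, l: False, y: False}
  {t: True, h: False, l: False, y: False}
  {l: True, h: True, t: False, y: False}
  {l: True, t: False, h: False, y: False}
  {h: True, t: False, l: False, y: False}


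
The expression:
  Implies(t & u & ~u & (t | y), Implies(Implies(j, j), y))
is always true.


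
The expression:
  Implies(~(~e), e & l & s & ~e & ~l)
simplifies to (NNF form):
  ~e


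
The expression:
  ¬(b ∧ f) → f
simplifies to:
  f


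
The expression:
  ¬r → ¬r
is always true.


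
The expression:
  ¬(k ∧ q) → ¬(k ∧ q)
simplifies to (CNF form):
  True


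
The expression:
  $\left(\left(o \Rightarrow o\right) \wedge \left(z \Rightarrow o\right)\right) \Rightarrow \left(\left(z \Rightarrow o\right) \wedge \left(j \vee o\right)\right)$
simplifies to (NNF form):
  $j \vee o \vee z$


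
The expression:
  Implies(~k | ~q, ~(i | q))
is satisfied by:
  {k: True, i: False, q: False}
  {i: False, q: False, k: False}
  {q: True, k: True, i: False}
  {q: True, k: True, i: True}


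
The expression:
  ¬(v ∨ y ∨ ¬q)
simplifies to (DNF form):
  q ∧ ¬v ∧ ¬y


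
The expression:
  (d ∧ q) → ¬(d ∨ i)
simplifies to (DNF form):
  ¬d ∨ ¬q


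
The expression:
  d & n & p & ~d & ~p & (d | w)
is never true.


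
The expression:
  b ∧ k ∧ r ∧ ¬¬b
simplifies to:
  b ∧ k ∧ r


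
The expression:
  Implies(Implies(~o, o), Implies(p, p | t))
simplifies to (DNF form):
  True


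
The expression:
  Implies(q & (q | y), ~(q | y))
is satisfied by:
  {q: False}


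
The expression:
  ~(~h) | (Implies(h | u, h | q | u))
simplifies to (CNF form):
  True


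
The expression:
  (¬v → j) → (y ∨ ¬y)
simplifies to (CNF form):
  True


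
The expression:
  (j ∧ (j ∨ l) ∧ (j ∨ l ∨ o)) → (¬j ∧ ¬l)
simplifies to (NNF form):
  ¬j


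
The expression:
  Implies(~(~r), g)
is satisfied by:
  {g: True, r: False}
  {r: False, g: False}
  {r: True, g: True}


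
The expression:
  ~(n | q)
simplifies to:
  ~n & ~q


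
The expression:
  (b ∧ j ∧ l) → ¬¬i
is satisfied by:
  {i: True, l: False, b: False, j: False}
  {i: False, l: False, b: False, j: False}
  {i: True, j: True, l: False, b: False}
  {j: True, i: False, l: False, b: False}
  {i: True, b: True, j: False, l: False}
  {b: True, j: False, l: False, i: False}
  {i: True, j: True, b: True, l: False}
  {j: True, b: True, i: False, l: False}
  {i: True, l: True, j: False, b: False}
  {l: True, j: False, b: False, i: False}
  {i: True, j: True, l: True, b: False}
  {j: True, l: True, i: False, b: False}
  {i: True, b: True, l: True, j: False}
  {b: True, l: True, j: False, i: False}
  {i: True, j: True, b: True, l: True}


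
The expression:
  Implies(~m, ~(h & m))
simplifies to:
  True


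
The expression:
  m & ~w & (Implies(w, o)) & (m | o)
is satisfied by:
  {m: True, w: False}


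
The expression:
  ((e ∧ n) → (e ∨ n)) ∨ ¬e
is always true.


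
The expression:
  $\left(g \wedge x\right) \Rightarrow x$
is always true.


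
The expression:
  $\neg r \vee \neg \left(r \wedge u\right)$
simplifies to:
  $\neg r \vee \neg u$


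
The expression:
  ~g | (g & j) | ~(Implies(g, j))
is always true.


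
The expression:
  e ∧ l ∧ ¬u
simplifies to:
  e ∧ l ∧ ¬u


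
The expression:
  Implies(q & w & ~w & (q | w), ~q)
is always true.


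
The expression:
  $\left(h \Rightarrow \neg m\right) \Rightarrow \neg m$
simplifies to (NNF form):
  $h \vee \neg m$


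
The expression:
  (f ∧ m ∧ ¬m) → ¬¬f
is always true.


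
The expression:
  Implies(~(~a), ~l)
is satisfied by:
  {l: False, a: False}
  {a: True, l: False}
  {l: True, a: False}


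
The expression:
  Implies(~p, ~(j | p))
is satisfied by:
  {p: True, j: False}
  {j: False, p: False}
  {j: True, p: True}


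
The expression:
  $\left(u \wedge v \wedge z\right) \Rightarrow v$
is always true.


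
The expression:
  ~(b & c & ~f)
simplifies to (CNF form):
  f | ~b | ~c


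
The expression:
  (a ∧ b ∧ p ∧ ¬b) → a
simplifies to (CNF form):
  True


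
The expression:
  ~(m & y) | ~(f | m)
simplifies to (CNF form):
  ~m | ~y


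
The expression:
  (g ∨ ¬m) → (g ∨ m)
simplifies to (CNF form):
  g ∨ m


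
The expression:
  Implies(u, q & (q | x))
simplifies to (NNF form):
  q | ~u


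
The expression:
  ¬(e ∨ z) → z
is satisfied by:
  {z: True, e: True}
  {z: True, e: False}
  {e: True, z: False}


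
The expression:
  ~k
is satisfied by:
  {k: False}


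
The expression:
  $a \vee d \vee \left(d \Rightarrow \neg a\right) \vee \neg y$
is always true.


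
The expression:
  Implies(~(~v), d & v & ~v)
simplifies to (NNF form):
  ~v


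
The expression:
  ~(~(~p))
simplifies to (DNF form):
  ~p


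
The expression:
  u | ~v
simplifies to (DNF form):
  u | ~v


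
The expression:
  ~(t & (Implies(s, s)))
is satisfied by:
  {t: False}


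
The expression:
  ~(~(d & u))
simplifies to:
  d & u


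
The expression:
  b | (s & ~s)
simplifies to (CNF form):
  b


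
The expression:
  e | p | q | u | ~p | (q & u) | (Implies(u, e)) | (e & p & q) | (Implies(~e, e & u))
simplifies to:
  True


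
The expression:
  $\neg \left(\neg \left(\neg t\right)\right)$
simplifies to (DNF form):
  $\neg t$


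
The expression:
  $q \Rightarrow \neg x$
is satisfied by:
  {q: False, x: False}
  {x: True, q: False}
  {q: True, x: False}


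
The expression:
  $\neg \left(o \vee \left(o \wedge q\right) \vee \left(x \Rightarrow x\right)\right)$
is never true.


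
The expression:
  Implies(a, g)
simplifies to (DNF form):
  g | ~a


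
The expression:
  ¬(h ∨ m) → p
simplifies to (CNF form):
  h ∨ m ∨ p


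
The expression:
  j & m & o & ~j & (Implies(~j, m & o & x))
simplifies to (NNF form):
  False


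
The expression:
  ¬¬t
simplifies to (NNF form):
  t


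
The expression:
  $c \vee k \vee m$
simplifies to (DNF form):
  $c \vee k \vee m$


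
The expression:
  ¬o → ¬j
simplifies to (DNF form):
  o ∨ ¬j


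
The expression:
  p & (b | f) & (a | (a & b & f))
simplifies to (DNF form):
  (a & b & p) | (a & f & p)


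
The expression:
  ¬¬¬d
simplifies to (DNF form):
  ¬d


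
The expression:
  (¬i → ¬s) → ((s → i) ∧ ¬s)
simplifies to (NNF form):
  ¬i ∨ ¬s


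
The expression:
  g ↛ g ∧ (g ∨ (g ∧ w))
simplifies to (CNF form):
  False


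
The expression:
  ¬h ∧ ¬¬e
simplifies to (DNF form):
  e ∧ ¬h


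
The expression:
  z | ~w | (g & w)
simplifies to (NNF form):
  g | z | ~w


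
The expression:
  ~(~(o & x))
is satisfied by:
  {x: True, o: True}


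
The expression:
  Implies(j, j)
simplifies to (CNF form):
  True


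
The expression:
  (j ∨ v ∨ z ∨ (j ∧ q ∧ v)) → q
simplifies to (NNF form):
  q ∨ (¬j ∧ ¬v ∧ ¬z)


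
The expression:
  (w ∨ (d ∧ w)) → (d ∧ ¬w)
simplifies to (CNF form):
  ¬w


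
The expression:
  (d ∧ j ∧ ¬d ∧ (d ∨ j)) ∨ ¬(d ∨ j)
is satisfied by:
  {d: False, j: False}


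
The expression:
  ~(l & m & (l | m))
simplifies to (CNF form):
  ~l | ~m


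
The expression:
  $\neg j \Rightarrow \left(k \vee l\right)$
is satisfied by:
  {k: True, l: True, j: True}
  {k: True, l: True, j: False}
  {k: True, j: True, l: False}
  {k: True, j: False, l: False}
  {l: True, j: True, k: False}
  {l: True, j: False, k: False}
  {j: True, l: False, k: False}


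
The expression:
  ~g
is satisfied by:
  {g: False}


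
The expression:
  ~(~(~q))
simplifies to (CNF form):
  ~q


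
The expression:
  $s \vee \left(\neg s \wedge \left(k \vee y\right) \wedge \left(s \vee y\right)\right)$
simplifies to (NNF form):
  $s \vee y$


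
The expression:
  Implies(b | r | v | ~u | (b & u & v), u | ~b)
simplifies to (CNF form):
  u | ~b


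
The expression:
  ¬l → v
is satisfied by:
  {v: True, l: True}
  {v: True, l: False}
  {l: True, v: False}


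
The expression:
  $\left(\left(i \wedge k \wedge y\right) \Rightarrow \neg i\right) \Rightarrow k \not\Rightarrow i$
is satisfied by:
  {y: True, k: True, i: False}
  {k: True, i: False, y: False}
  {y: True, i: True, k: True}


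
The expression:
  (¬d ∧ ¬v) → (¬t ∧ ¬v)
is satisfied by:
  {v: True, d: True, t: False}
  {v: True, t: False, d: False}
  {d: True, t: False, v: False}
  {d: False, t: False, v: False}
  {v: True, d: True, t: True}
  {v: True, t: True, d: False}
  {d: True, t: True, v: False}


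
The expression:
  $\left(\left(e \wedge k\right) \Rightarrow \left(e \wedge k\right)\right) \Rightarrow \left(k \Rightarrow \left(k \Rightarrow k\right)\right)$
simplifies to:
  $\text{True}$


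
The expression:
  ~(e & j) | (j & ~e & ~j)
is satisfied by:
  {e: False, j: False}
  {j: True, e: False}
  {e: True, j: False}


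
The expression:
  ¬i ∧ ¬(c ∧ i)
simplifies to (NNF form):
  ¬i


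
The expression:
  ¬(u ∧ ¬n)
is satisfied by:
  {n: True, u: False}
  {u: False, n: False}
  {u: True, n: True}


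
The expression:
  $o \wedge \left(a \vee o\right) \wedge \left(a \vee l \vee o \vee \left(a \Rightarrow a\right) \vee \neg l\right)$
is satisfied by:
  {o: True}


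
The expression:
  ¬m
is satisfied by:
  {m: False}


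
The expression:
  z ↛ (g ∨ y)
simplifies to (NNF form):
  z ∧ ¬g ∧ ¬y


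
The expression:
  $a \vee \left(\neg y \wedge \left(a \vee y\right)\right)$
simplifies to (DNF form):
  $a$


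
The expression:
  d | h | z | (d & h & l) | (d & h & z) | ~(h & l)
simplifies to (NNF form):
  True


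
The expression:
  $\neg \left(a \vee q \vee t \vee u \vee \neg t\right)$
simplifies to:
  $\text{False}$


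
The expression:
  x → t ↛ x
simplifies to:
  ¬x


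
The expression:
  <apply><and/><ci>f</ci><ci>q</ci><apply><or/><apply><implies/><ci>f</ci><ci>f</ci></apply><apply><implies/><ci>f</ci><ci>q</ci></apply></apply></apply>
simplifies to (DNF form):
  <apply><and/><ci>f</ci><ci>q</ci></apply>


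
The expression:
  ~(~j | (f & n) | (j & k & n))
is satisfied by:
  {j: True, k: False, n: False, f: False}
  {f: True, j: True, k: False, n: False}
  {j: True, k: True, f: False, n: False}
  {f: True, j: True, k: True, n: False}
  {n: True, j: True, f: False, k: False}


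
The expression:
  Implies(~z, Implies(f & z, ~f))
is always true.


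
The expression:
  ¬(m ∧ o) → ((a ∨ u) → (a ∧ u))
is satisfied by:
  {o: True, m: True, a: False, u: False}
  {o: True, m: False, a: False, u: False}
  {m: True, o: False, a: False, u: False}
  {o: False, m: False, a: False, u: False}
  {o: True, u: True, m: True, a: False}
  {o: True, a: True, m: True, u: False}
  {o: True, u: True, a: True, m: True}
  {o: True, u: True, a: True, m: False}
  {u: True, a: True, m: True, o: False}
  {u: True, a: True, m: False, o: False}


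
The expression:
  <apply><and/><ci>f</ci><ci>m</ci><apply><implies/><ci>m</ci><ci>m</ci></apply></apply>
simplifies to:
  <apply><and/><ci>f</ci><ci>m</ci></apply>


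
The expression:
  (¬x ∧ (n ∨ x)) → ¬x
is always true.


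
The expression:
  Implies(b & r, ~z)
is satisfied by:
  {z: False, b: False, r: False}
  {r: True, z: False, b: False}
  {b: True, z: False, r: False}
  {r: True, b: True, z: False}
  {z: True, r: False, b: False}
  {r: True, z: True, b: False}
  {b: True, z: True, r: False}


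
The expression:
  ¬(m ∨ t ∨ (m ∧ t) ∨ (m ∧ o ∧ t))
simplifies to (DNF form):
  ¬m ∧ ¬t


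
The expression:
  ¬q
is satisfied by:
  {q: False}


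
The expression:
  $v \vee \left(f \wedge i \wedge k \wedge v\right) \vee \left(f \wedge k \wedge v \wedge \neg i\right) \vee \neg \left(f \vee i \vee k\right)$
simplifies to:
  $v \vee \left(\neg f \wedge \neg i \wedge \neg k\right)$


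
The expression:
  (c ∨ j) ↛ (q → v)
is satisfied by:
  {c: True, j: True, q: True, v: False}
  {c: True, q: True, v: False, j: False}
  {j: True, q: True, v: False, c: False}


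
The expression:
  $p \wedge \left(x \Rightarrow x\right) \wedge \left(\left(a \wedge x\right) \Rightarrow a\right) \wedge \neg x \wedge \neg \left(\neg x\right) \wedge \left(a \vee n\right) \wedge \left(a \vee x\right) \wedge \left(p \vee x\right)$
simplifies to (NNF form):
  $\text{False}$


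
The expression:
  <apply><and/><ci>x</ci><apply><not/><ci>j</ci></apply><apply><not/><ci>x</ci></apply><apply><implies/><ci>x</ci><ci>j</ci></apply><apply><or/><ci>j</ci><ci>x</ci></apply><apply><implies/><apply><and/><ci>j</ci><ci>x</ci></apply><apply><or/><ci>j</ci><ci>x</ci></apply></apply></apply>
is never true.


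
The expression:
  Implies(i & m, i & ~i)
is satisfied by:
  {m: False, i: False}
  {i: True, m: False}
  {m: True, i: False}


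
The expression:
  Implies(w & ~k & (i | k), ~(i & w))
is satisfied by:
  {k: True, w: False, i: False}
  {w: False, i: False, k: False}
  {i: True, k: True, w: False}
  {i: True, w: False, k: False}
  {k: True, w: True, i: False}
  {w: True, k: False, i: False}
  {i: True, w: True, k: True}


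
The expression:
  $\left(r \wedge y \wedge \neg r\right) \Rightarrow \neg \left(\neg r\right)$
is always true.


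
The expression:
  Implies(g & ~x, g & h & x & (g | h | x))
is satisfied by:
  {x: True, g: False}
  {g: False, x: False}
  {g: True, x: True}


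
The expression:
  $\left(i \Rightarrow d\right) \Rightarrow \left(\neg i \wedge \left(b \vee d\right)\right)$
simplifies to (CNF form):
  $\left(d \vee \neg d\right) \wedge \left(\neg d \vee \neg i\right) \wedge \left(b \vee d \vee i\right) \wedge \left(b \vee d \vee \neg d\right) \wedge \left(b \vee i \vee \neg i\right) \wedge \left(b \vee \neg d \vee \neg i\right) \wedge \left(d \vee i \vee \neg d\right) \wedge \left(i \vee \neg d \vee \neg i\right)$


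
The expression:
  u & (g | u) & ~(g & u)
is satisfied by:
  {u: True, g: False}


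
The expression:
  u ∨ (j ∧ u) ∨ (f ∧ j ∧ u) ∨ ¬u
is always true.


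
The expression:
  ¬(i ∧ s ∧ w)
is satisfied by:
  {s: False, i: False, w: False}
  {w: True, s: False, i: False}
  {i: True, s: False, w: False}
  {w: True, i: True, s: False}
  {s: True, w: False, i: False}
  {w: True, s: True, i: False}
  {i: True, s: True, w: False}


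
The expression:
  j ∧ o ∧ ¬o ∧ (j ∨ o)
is never true.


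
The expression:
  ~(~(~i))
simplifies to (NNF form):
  ~i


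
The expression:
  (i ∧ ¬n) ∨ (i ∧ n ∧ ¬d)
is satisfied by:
  {i: True, d: False, n: False}
  {i: True, n: True, d: False}
  {i: True, d: True, n: False}


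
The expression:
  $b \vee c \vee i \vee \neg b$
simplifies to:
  $\text{True}$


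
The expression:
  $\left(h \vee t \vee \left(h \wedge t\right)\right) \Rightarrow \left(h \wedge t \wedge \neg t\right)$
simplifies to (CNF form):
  $\neg h \wedge \neg t$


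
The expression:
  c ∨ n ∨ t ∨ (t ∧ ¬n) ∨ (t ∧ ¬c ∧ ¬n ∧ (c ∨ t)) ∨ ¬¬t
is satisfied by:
  {n: True, t: True, c: True}
  {n: True, t: True, c: False}
  {n: True, c: True, t: False}
  {n: True, c: False, t: False}
  {t: True, c: True, n: False}
  {t: True, c: False, n: False}
  {c: True, t: False, n: False}


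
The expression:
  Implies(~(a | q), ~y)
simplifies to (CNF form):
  a | q | ~y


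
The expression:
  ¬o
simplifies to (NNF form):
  ¬o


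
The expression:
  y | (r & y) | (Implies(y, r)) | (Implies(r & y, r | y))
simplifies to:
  True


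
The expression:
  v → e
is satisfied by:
  {e: True, v: False}
  {v: False, e: False}
  {v: True, e: True}


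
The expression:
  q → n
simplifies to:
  n ∨ ¬q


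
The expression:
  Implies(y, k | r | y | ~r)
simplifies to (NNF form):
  True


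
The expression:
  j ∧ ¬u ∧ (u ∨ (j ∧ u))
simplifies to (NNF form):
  False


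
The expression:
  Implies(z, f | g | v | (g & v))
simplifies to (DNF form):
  f | g | v | ~z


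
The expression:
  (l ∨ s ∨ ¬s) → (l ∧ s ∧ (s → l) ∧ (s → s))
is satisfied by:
  {s: True, l: True}


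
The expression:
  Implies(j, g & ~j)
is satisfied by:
  {j: False}


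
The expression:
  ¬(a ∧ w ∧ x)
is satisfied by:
  {w: False, x: False, a: False}
  {a: True, w: False, x: False}
  {x: True, w: False, a: False}
  {a: True, x: True, w: False}
  {w: True, a: False, x: False}
  {a: True, w: True, x: False}
  {x: True, w: True, a: False}


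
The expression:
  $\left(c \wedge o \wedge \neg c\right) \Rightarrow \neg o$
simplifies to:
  $\text{True}$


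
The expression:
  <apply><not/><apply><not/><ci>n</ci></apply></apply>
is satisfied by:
  {n: True}


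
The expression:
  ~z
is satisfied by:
  {z: False}


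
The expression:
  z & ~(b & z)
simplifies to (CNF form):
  z & ~b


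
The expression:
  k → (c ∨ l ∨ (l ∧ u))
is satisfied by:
  {c: True, l: True, k: False}
  {c: True, k: False, l: False}
  {l: True, k: False, c: False}
  {l: False, k: False, c: False}
  {c: True, l: True, k: True}
  {c: True, k: True, l: False}
  {l: True, k: True, c: False}


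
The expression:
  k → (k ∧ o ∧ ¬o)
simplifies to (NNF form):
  ¬k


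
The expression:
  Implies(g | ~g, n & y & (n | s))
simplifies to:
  n & y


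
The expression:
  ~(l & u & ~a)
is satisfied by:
  {a: True, l: False, u: False}
  {l: False, u: False, a: False}
  {a: True, u: True, l: False}
  {u: True, l: False, a: False}
  {a: True, l: True, u: False}
  {l: True, a: False, u: False}
  {a: True, u: True, l: True}


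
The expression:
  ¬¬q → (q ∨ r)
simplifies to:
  True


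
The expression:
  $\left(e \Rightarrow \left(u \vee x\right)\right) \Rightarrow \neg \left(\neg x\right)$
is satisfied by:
  {x: True, e: True, u: False}
  {x: True, u: False, e: False}
  {x: True, e: True, u: True}
  {x: True, u: True, e: False}
  {e: True, u: False, x: False}


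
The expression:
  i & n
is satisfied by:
  {i: True, n: True}


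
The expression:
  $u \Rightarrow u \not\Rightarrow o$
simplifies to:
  $\neg o \vee \neg u$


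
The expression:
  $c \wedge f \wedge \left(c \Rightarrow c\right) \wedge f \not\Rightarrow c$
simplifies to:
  $\text{False}$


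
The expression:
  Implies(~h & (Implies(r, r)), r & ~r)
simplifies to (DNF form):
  h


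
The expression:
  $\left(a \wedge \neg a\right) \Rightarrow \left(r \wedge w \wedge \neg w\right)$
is always true.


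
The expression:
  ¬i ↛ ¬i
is never true.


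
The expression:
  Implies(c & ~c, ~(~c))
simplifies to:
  True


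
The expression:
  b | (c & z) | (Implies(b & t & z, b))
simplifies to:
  True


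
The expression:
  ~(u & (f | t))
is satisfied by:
  {t: False, u: False, f: False}
  {f: True, t: False, u: False}
  {t: True, f: False, u: False}
  {f: True, t: True, u: False}
  {u: True, f: False, t: False}


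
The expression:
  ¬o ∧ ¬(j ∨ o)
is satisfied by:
  {o: False, j: False}


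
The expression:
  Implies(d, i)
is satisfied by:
  {i: True, d: False}
  {d: False, i: False}
  {d: True, i: True}


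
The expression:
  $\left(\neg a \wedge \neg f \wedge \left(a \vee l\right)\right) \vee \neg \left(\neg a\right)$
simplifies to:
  $a \vee \left(l \wedge \neg f\right)$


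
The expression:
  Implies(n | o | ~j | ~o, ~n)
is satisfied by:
  {n: False}


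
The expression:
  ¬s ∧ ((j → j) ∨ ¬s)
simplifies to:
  ¬s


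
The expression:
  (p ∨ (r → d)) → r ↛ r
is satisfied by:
  {r: True, d: False, p: False}


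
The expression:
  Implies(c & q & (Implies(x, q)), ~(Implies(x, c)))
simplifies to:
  ~c | ~q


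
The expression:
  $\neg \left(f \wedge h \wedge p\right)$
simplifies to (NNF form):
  $\neg f \vee \neg h \vee \neg p$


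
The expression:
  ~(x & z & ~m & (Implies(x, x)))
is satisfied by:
  {m: True, z: False, x: False}
  {m: False, z: False, x: False}
  {x: True, m: True, z: False}
  {x: True, m: False, z: False}
  {z: True, m: True, x: False}
  {z: True, m: False, x: False}
  {z: True, x: True, m: True}


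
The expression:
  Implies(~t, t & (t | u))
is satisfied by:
  {t: True}


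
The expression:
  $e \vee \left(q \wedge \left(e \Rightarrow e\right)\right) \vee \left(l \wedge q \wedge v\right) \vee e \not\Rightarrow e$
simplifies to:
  $e \vee q$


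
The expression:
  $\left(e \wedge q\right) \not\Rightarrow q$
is never true.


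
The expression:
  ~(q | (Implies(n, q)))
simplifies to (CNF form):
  n & ~q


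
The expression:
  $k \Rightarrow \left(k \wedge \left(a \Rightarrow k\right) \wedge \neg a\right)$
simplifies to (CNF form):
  $\neg a \vee \neg k$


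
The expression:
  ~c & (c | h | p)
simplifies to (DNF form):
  (h & ~c) | (p & ~c)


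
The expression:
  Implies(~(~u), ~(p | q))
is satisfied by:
  {q: False, u: False, p: False}
  {p: True, q: False, u: False}
  {q: True, p: False, u: False}
  {p: True, q: True, u: False}
  {u: True, p: False, q: False}


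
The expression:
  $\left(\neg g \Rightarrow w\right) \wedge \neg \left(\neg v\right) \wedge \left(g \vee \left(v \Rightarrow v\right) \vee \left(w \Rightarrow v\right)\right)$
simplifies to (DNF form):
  $\left(g \wedge v\right) \vee \left(v \wedge w\right)$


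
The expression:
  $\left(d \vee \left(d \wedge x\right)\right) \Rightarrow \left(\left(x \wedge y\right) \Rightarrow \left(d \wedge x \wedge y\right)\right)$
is always true.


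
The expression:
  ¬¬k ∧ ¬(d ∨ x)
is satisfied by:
  {k: True, x: False, d: False}


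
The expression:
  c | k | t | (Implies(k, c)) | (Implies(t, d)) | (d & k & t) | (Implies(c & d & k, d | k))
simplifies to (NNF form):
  True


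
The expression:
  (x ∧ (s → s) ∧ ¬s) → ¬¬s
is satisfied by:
  {s: True, x: False}
  {x: False, s: False}
  {x: True, s: True}


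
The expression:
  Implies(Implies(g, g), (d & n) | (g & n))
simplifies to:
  n & (d | g)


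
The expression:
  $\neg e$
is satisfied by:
  {e: False}


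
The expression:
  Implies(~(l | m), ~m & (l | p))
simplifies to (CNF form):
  l | m | p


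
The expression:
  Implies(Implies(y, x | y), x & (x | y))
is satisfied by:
  {x: True}


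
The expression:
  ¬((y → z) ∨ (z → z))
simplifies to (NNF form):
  False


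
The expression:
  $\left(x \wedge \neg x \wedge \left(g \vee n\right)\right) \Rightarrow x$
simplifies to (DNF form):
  $\text{True}$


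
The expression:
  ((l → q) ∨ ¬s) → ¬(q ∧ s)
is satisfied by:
  {s: False, q: False}
  {q: True, s: False}
  {s: True, q: False}


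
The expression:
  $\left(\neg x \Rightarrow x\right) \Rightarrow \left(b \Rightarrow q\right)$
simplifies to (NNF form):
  $q \vee \neg b \vee \neg x$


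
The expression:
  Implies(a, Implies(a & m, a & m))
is always true.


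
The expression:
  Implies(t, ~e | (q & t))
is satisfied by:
  {q: True, e: False, t: False}
  {e: False, t: False, q: False}
  {q: True, t: True, e: False}
  {t: True, e: False, q: False}
  {q: True, e: True, t: False}
  {e: True, q: False, t: False}
  {q: True, t: True, e: True}


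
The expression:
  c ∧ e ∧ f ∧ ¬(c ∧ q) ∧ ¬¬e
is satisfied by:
  {c: True, e: True, f: True, q: False}


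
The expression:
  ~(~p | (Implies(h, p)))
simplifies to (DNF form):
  False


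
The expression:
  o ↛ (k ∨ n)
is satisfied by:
  {o: True, n: False, k: False}


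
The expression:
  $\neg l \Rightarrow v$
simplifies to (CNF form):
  $l \vee v$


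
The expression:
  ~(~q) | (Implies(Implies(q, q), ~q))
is always true.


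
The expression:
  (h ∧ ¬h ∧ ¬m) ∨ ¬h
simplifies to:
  ¬h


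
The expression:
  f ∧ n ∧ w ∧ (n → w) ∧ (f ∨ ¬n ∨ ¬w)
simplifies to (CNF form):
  f ∧ n ∧ w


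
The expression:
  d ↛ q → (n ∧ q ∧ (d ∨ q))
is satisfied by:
  {q: True, d: False}
  {d: False, q: False}
  {d: True, q: True}


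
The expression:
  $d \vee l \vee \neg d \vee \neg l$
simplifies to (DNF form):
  $\text{True}$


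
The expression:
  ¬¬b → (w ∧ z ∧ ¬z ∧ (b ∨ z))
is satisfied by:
  {b: False}


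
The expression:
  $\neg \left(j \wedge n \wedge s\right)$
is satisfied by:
  {s: False, n: False, j: False}
  {j: True, s: False, n: False}
  {n: True, s: False, j: False}
  {j: True, n: True, s: False}
  {s: True, j: False, n: False}
  {j: True, s: True, n: False}
  {n: True, s: True, j: False}


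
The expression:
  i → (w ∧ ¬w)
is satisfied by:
  {i: False}


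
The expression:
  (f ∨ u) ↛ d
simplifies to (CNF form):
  ¬d ∧ (f ∨ u)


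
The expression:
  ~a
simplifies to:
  ~a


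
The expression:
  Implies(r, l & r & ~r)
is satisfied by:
  {r: False}


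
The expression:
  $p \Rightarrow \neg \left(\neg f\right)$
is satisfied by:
  {f: True, p: False}
  {p: False, f: False}
  {p: True, f: True}


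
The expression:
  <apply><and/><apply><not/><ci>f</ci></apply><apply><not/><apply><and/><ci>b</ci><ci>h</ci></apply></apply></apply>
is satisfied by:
  {f: False, h: False, b: False}
  {b: True, f: False, h: False}
  {h: True, f: False, b: False}


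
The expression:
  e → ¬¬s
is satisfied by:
  {s: True, e: False}
  {e: False, s: False}
  {e: True, s: True}


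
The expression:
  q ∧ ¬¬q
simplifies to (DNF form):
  q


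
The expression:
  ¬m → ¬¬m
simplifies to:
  m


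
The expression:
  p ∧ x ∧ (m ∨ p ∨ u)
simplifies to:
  p ∧ x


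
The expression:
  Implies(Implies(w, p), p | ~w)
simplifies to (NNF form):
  True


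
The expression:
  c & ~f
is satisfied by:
  {c: True, f: False}


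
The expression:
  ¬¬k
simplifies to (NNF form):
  k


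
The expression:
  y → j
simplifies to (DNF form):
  j ∨ ¬y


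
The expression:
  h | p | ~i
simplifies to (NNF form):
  h | p | ~i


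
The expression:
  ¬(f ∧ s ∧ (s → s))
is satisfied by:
  {s: False, f: False}
  {f: True, s: False}
  {s: True, f: False}


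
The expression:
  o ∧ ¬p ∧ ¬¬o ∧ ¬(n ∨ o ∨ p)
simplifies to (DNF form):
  False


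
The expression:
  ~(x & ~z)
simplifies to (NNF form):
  z | ~x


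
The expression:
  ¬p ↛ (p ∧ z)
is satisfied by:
  {p: False}


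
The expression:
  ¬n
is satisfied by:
  {n: False}


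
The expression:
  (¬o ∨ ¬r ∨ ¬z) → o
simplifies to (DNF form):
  o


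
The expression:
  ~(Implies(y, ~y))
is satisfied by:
  {y: True}


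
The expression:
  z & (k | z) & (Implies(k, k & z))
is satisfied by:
  {z: True}


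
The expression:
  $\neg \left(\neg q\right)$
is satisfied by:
  {q: True}


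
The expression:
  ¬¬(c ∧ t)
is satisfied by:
  {t: True, c: True}


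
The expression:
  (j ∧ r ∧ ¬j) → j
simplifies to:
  True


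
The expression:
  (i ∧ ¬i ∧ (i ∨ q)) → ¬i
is always true.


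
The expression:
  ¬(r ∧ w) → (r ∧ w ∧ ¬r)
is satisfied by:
  {r: True, w: True}


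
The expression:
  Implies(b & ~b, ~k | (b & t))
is always true.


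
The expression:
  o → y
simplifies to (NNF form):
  y ∨ ¬o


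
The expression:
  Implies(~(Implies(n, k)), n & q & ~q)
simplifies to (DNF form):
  k | ~n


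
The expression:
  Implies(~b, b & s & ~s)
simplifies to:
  b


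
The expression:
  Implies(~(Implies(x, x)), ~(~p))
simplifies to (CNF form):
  True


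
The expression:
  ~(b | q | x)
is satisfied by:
  {q: False, b: False, x: False}


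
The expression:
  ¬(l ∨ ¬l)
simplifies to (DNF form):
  False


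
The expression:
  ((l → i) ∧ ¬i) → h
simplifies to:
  h ∨ i ∨ l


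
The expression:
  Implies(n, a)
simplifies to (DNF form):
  a | ~n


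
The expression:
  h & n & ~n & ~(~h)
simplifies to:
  False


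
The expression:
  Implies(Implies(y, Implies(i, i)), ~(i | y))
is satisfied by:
  {i: False, y: False}


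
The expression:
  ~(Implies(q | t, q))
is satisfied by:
  {t: True, q: False}


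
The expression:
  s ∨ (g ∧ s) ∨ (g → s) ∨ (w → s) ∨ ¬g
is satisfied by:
  {s: True, w: False, g: False}
  {w: False, g: False, s: False}
  {g: True, s: True, w: False}
  {g: True, w: False, s: False}
  {s: True, w: True, g: False}
  {w: True, s: False, g: False}
  {g: True, w: True, s: True}


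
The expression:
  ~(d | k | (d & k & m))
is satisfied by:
  {d: False, k: False}


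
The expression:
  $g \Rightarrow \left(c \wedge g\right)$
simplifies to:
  $c \vee \neg g$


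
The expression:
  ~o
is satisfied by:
  {o: False}


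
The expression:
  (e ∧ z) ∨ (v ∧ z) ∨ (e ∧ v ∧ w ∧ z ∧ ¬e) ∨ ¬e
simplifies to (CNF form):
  z ∨ ¬e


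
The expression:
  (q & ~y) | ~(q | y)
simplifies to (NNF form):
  ~y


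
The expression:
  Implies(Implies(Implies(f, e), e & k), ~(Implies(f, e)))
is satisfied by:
  {k: False, e: False}
  {e: True, k: False}
  {k: True, e: False}


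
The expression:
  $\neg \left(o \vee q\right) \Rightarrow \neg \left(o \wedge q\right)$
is always true.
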